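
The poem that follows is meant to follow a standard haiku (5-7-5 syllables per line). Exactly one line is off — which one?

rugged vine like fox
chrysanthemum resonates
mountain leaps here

Line 3

Line 1: "rugged vine like fox": 2+1+1+1 = 5 ✓
Line 2: "chrysanthemum resonates": 4+3 = 7 ✓
Line 3: "mountain leaps here": 2+1+1 = 4 (expected 5)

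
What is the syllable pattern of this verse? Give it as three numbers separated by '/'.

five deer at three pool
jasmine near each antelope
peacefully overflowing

5/7/7

Line 1: five (1), deer (1), at (1), three (1), pool (1) → 5
Line 2: jasmine (2), near (1), each (1), antelope (3) → 7
Line 3: peacefully (3), overflowing (4) → 7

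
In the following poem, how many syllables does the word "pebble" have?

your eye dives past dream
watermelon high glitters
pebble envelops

"pebble" has 2 syllables.

2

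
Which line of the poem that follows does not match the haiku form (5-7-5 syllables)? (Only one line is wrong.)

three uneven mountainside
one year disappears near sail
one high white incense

Line 1: three (1), uneven (3), mountainside (3) → 7 (expected 5)
Line 2: one (1), year (1), disappears (3), near (1), sail (1) → 7 ✓
Line 3: one (1), high (1), white (1), incense (2) → 5 ✓

The first line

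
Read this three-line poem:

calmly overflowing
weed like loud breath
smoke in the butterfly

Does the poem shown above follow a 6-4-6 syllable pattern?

Line 1: "calmly overflowing": 2+4 = 6 ✓
Line 2: "weed like loud breath": 1+1+1+1 = 4 ✓
Line 3: "smoke in the butterfly": 1+1+1+3 = 6 ✓

Yes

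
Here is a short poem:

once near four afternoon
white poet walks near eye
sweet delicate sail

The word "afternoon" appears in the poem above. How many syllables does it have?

3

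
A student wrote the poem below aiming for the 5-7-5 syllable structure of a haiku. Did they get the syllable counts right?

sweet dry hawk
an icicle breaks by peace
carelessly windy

No

Line 1: sweet (1), dry (1), hawk (1) → 3 (expected 5)
Line 2: an (1), icicle (3), breaks (1), by (1), peace (1) → 7 ✓
Line 3: carelessly (3), windy (2) → 5 ✓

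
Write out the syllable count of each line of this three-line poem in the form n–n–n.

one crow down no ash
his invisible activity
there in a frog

5–9–4

Line 1: one (1), crow (1), down (1), no (1), ash (1) → 5
Line 2: his (1), invisible (4), activity (4) → 9
Line 3: there (1), in (1), a (1), frog (1) → 4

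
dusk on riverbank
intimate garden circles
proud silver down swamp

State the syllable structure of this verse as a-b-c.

Line 1: dusk (1), on (1), riverbank (3) → 5
Line 2: intimate (3), garden (2), circles (2) → 7
Line 3: proud (1), silver (2), down (1), swamp (1) → 5

5-7-5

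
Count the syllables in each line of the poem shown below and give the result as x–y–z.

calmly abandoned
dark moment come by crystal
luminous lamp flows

5–7–5

Line 1: calmly(2) + abandoned(3) = 5
Line 2: dark(1) + moment(2) + come(1) + by(1) + crystal(2) = 7
Line 3: luminous(3) + lamp(1) + flows(1) = 5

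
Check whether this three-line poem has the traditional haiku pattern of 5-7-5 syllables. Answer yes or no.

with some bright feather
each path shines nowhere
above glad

No

Line 1: with (1), some (1), bright (1), feather (2) → 5 ✓
Line 2: each (1), path (1), shines (1), nowhere (2) → 5 (expected 7)
Line 3: above (2), glad (1) → 3 (expected 5)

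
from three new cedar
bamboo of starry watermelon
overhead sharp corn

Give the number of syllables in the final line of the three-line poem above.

5

The final line: overhead(3) + sharp(1) + corn(1) = 5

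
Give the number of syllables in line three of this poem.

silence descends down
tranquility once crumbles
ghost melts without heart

Line three: "ghost melts without heart": 1+1+2+1 = 5

5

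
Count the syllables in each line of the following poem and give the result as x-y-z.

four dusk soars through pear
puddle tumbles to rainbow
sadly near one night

Line 1: four (1), dusk (1), soars (1), through (1), pear (1) → 5
Line 2: puddle (2), tumbles (2), to (1), rainbow (2) → 7
Line 3: sadly (2), near (1), one (1), night (1) → 5

5-7-5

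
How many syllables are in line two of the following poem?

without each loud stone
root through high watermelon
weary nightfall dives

Line two: root(1) + through(1) + high(1) + watermelon(4) = 7

7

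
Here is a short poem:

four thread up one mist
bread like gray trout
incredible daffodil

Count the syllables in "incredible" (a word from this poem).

4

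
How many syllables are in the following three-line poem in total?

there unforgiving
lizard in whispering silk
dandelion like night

18

Line 1: there(1) + unforgiving(4) = 5
Line 2: lizard(2) + in(1) + whispering(3) + silk(1) = 7
Line 3: dandelion(4) + like(1) + night(1) = 6
Total: 5 + 7 + 6 = 18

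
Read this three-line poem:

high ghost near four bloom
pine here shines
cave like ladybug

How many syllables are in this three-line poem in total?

Line 1: high(1) + ghost(1) + near(1) + four(1) + bloom(1) = 5
Line 2: pine(1) + here(1) + shines(1) = 3
Line 3: cave(1) + like(1) + ladybug(3) = 5
Total: 5 + 3 + 5 = 13

13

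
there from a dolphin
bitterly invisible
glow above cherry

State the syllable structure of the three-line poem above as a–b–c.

5–7–5

Line 1: "there from a dolphin": 1+1+1+2 = 5
Line 2: "bitterly invisible": 3+4 = 7
Line 3: "glow above cherry": 1+2+2 = 5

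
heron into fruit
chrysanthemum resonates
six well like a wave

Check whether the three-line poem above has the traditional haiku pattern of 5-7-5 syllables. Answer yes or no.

Yes

Line 1: "heron into fruit": 2+2+1 = 5 ✓
Line 2: "chrysanthemum resonates": 4+3 = 7 ✓
Line 3: "six well like a wave": 1+1+1+1+1 = 5 ✓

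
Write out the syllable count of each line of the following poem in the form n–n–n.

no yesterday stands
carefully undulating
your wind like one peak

Line 1: no(1) + yesterday(3) + stands(1) = 5
Line 2: carefully(3) + undulating(4) = 7
Line 3: your(1) + wind(1) + like(1) + one(1) + peak(1) = 5

5–7–5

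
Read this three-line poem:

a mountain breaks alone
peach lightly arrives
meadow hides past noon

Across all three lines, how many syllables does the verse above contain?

Line 1: a(1) + mountain(2) + breaks(1) + alone(2) = 6
Line 2: peach(1) + lightly(2) + arrives(2) = 5
Line 3: meadow(2) + hides(1) + past(1) + noon(1) = 5
Total: 6 + 5 + 5 = 16

16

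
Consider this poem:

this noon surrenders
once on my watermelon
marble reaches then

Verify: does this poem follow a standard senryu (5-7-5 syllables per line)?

Line 1: this(1) + noon(1) + surrenders(3) = 5 ✓
Line 2: once(1) + on(1) + my(1) + watermelon(4) = 7 ✓
Line 3: marble(2) + reaches(2) + then(1) = 5 ✓

Yes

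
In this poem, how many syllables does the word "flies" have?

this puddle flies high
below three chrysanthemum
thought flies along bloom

1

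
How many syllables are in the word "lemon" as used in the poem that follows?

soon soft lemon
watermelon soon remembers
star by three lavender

"lemon" has 2 syllables.

2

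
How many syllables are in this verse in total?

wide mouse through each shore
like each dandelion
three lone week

14

Line 1: wide (1), mouse (1), through (1), each (1), shore (1) → 5
Line 2: like (1), each (1), dandelion (4) → 6
Line 3: three (1), lone (1), week (1) → 3
Total: 5 + 6 + 3 = 14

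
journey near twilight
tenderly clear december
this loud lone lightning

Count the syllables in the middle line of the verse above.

The middle line: "tenderly clear december": 3+1+3 = 7

7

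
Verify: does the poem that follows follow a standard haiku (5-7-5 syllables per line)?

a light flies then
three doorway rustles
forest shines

No

Line 1: "a light flies then": 1+1+1+1 = 4 (expected 5)
Line 2: "three doorway rustles": 1+2+2 = 5 (expected 7)
Line 3: "forest shines": 2+1 = 3 (expected 5)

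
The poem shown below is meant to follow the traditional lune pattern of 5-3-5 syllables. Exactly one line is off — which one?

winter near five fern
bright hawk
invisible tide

The second line

Line 1: winter (2), near (1), five (1), fern (1) → 5 ✓
Line 2: bright (1), hawk (1) → 2 (expected 3)
Line 3: invisible (4), tide (1) → 5 ✓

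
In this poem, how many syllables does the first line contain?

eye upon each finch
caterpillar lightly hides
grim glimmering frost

5

The first line: eye(1) + upon(2) + each(1) + finch(1) = 5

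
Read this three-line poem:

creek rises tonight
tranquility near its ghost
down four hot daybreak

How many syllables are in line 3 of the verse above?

5

Line 3: "down four hot daybreak": 1+1+1+2 = 5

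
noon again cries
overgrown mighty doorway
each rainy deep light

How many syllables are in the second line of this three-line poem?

The second line: overgrown (3), mighty (2), doorway (2) → 7

7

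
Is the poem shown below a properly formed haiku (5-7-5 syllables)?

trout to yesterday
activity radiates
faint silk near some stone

Yes

Line 1: "trout to yesterday": 1+1+3 = 5 ✓
Line 2: "activity radiates": 4+3 = 7 ✓
Line 3: "faint silk near some stone": 1+1+1+1+1 = 5 ✓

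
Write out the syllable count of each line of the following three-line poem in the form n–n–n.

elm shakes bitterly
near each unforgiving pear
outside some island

5–7–5

Line 1: elm (1), shakes (1), bitterly (3) → 5
Line 2: near (1), each (1), unforgiving (4), pear (1) → 7
Line 3: outside (2), some (1), island (2) → 5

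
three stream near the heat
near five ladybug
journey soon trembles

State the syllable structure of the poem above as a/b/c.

Line 1: "three stream near the heat": 1+1+1+1+1 = 5
Line 2: "near five ladybug": 1+1+3 = 5
Line 3: "journey soon trembles": 2+1+2 = 5

5/5/5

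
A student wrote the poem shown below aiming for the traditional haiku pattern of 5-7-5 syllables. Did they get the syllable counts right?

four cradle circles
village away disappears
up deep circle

Line 1: four(1) + cradle(2) + circles(2) = 5 ✓
Line 2: village(2) + away(2) + disappears(3) = 7 ✓
Line 3: up(1) + deep(1) + circle(2) = 4 (expected 5)

No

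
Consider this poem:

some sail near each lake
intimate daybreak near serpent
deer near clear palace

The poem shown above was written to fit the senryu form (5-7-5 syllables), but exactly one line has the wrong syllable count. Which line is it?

Line 1: some(1) + sail(1) + near(1) + each(1) + lake(1) = 5 ✓
Line 2: intimate(3) + daybreak(2) + near(1) + serpent(2) = 8 (expected 7)
Line 3: deer(1) + near(1) + clear(1) + palace(2) = 5 ✓

Line 2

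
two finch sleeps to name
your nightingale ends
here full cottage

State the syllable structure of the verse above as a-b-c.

Line 1: two (1), finch (1), sleeps (1), to (1), name (1) → 5
Line 2: your (1), nightingale (3), ends (1) → 5
Line 3: here (1), full (1), cottage (2) → 4

5-5-4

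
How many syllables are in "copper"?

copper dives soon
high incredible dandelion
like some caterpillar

2

"copper" has 2 syllables.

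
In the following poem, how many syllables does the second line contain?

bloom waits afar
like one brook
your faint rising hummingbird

The second line: like(1) + one(1) + brook(1) = 3

3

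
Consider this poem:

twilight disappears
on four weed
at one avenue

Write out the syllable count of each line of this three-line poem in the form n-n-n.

5-3-5

Line 1: "twilight disappears": 2+3 = 5
Line 2: "on four weed": 1+1+1 = 3
Line 3: "at one avenue": 1+1+3 = 5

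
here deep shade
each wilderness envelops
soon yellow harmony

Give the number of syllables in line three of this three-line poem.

Line three: soon (1), yellow (2), harmony (3) → 6

6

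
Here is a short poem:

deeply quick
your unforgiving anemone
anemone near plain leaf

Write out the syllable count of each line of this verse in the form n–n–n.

Line 1: "deeply quick": 2+1 = 3
Line 2: "your unforgiving anemone": 1+4+4 = 9
Line 3: "anemone near plain leaf": 4+1+1+1 = 7

3–9–7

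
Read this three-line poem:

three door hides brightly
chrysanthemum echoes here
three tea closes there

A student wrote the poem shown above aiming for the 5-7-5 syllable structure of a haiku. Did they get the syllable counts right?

Yes

Line 1: three (1), door (1), hides (1), brightly (2) → 5 ✓
Line 2: chrysanthemum (4), echoes (2), here (1) → 7 ✓
Line 3: three (1), tea (1), closes (2), there (1) → 5 ✓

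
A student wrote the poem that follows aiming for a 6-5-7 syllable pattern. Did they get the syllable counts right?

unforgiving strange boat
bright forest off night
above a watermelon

Yes

Line 1: unforgiving (4), strange (1), boat (1) → 6 ✓
Line 2: bright (1), forest (2), off (1), night (1) → 5 ✓
Line 3: above (2), a (1), watermelon (4) → 7 ✓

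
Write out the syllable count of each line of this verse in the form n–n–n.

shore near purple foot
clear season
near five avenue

Line 1: shore (1), near (1), purple (2), foot (1) → 5
Line 2: clear (1), season (2) → 3
Line 3: near (1), five (1), avenue (3) → 5

5–3–5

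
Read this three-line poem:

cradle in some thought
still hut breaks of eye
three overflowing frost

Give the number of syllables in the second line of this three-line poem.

5

The second line: "still hut breaks of eye": 1+1+1+1+1 = 5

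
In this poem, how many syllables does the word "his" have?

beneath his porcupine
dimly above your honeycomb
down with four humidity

1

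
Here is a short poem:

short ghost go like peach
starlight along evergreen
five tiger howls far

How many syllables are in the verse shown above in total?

17

Line 1: "short ghost go like peach": 1+1+1+1+1 = 5
Line 2: "starlight along evergreen": 2+2+3 = 7
Line 3: "five tiger howls far": 1+2+1+1 = 5
Total: 5 + 7 + 5 = 17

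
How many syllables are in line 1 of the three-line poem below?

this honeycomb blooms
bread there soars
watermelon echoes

5

Line 1: this (1), honeycomb (3), blooms (1) → 5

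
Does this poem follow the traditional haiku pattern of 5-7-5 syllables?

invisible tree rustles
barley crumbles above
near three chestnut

No

Line 1: "invisible tree rustles": 4+1+2 = 7 (expected 5)
Line 2: "barley crumbles above": 2+2+2 = 6 (expected 7)
Line 3: "near three chestnut": 1+1+2 = 4 (expected 5)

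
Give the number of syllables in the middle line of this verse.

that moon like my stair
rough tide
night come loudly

2

The middle line: "rough tide": 1+1 = 2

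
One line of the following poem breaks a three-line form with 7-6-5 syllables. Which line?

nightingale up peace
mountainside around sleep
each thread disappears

Line 1: "nightingale up peace": 3+1+1 = 5 (expected 7)
Line 2: "mountainside around sleep": 3+2+1 = 6 ✓
Line 3: "each thread disappears": 1+1+3 = 5 ✓

Line 1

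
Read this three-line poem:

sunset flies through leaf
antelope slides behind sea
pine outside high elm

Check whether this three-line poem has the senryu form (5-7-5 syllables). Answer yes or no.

Yes

Line 1: "sunset flies through leaf": 2+1+1+1 = 5 ✓
Line 2: "antelope slides behind sea": 3+1+2+1 = 7 ✓
Line 3: "pine outside high elm": 1+2+1+1 = 5 ✓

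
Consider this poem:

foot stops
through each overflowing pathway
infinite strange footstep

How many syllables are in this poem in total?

Line 1: foot (1), stops (1) → 2
Line 2: through (1), each (1), overflowing (4), pathway (2) → 8
Line 3: infinite (3), strange (1), footstep (2) → 6
Total: 2 + 8 + 6 = 16

16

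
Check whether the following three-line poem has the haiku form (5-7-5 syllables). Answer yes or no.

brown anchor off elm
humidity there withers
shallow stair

Line 1: brown(1) + anchor(2) + off(1) + elm(1) = 5 ✓
Line 2: humidity(4) + there(1) + withers(2) = 7 ✓
Line 3: shallow(2) + stair(1) = 3 (expected 5)

No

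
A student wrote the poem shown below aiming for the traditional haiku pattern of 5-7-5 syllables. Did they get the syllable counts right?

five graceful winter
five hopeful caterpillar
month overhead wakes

Line 1: five (1), graceful (2), winter (2) → 5 ✓
Line 2: five (1), hopeful (2), caterpillar (4) → 7 ✓
Line 3: month (1), overhead (3), wakes (1) → 5 ✓

Yes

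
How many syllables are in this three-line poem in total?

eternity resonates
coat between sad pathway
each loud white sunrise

Line 1: "eternity resonates": 4+3 = 7
Line 2: "coat between sad pathway": 1+2+1+2 = 6
Line 3: "each loud white sunrise": 1+1+1+2 = 5
Total: 7 + 6 + 5 = 18

18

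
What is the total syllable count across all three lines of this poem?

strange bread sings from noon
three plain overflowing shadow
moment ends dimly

Line 1: strange (1), bread (1), sings (1), from (1), noon (1) → 5
Line 2: three (1), plain (1), overflowing (4), shadow (2) → 8
Line 3: moment (2), ends (1), dimly (2) → 5
Total: 5 + 8 + 5 = 18

18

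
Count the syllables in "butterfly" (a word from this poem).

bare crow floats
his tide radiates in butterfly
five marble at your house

3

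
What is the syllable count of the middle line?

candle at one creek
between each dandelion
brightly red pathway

The middle line: "between each dandelion": 2+1+4 = 7

7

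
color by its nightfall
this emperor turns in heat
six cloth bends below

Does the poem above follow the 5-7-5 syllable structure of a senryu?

Line 1: color(2) + by(1) + its(1) + nightfall(2) = 6 (expected 5)
Line 2: this(1) + emperor(3) + turns(1) + in(1) + heat(1) = 7 ✓
Line 3: six(1) + cloth(1) + bends(1) + below(2) = 5 ✓

No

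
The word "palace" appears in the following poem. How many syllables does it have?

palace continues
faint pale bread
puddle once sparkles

2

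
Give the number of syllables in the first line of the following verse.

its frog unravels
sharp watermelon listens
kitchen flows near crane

5

The first line: its(1) + frog(1) + unravels(3) = 5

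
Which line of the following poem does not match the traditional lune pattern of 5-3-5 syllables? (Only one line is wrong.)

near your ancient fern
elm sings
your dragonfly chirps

Line 1: "near your ancient fern": 1+1+2+1 = 5 ✓
Line 2: "elm sings": 1+1 = 2 (expected 3)
Line 3: "your dragonfly chirps": 1+3+1 = 5 ✓

The second line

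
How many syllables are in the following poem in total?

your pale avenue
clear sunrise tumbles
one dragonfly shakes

15

Line 1: your (1), pale (1), avenue (3) → 5
Line 2: clear (1), sunrise (2), tumbles (2) → 5
Line 3: one (1), dragonfly (3), shakes (1) → 5
Total: 5 + 5 + 5 = 15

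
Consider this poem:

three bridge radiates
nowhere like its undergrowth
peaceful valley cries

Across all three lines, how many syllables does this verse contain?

17

Line 1: "three bridge radiates": 1+1+3 = 5
Line 2: "nowhere like its undergrowth": 2+1+1+3 = 7
Line 3: "peaceful valley cries": 2+2+1 = 5
Total: 5 + 7 + 5 = 17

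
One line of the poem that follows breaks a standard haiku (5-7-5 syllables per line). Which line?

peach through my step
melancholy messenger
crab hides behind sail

Line 1

Line 1: "peach through my step": 1+1+1+1 = 4 (expected 5)
Line 2: "melancholy messenger": 4+3 = 7 ✓
Line 3: "crab hides behind sail": 1+1+2+1 = 5 ✓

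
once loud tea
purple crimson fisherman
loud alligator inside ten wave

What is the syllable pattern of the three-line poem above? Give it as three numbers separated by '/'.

Line 1: once (1), loud (1), tea (1) → 3
Line 2: purple (2), crimson (2), fisherman (3) → 7
Line 3: loud (1), alligator (4), inside (2), ten (1), wave (1) → 9

3/7/9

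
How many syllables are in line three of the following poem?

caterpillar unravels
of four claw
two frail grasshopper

Line three: "two frail grasshopper": 1+1+3 = 5

5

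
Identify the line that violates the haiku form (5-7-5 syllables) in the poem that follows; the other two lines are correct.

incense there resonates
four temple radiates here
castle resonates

Line 1: "incense there resonates": 2+1+3 = 6 (expected 5)
Line 2: "four temple radiates here": 1+2+3+1 = 7 ✓
Line 3: "castle resonates": 2+3 = 5 ✓

Line 1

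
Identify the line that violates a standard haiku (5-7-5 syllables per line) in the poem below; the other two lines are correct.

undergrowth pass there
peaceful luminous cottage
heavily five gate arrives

Line 3

Line 1: "undergrowth pass there": 3+1+1 = 5 ✓
Line 2: "peaceful luminous cottage": 2+3+2 = 7 ✓
Line 3: "heavily five gate arrives": 3+1+1+2 = 7 (expected 5)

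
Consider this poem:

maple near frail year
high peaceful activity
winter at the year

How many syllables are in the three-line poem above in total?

17

Line 1: "maple near frail year": 2+1+1+1 = 5
Line 2: "high peaceful activity": 1+2+4 = 7
Line 3: "winter at the year": 2+1+1+1 = 5
Total: 5 + 7 + 5 = 17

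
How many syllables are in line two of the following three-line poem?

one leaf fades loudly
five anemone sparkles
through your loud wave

Line two: five(1) + anemone(4) + sparkles(2) = 7

7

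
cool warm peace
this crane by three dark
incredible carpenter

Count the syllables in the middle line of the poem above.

The middle line: "this crane by three dark": 1+1+1+1+1 = 5

5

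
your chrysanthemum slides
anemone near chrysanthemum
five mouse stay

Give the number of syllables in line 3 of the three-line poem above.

3

Line 3: five (1), mouse (1), stay (1) → 3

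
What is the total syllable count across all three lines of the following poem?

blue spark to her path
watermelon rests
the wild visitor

Line 1: blue (1), spark (1), to (1), her (1), path (1) → 5
Line 2: watermelon (4), rests (1) → 5
Line 3: the (1), wild (1), visitor (3) → 5
Total: 5 + 5 + 5 = 15

15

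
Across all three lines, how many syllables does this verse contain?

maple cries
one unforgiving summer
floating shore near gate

15

Line 1: maple (2), cries (1) → 3
Line 2: one (1), unforgiving (4), summer (2) → 7
Line 3: floating (2), shore (1), near (1), gate (1) → 5
Total: 3 + 7 + 5 = 15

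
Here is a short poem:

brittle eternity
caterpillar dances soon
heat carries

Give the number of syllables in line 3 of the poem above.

3

Line 3: heat(1) + carries(2) = 3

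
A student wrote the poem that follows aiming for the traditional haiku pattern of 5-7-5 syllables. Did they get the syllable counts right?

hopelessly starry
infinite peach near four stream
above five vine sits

Line 1: "hopelessly starry": 3+2 = 5 ✓
Line 2: "infinite peach near four stream": 3+1+1+1+1 = 7 ✓
Line 3: "above five vine sits": 2+1+1+1 = 5 ✓

Yes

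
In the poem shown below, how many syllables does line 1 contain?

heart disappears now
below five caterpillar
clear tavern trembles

5

Line 1: "heart disappears now": 1+3+1 = 5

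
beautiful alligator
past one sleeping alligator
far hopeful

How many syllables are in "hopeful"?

2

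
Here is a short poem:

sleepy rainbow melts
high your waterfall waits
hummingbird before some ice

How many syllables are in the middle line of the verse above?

6

The middle line: high(1) + your(1) + waterfall(3) + waits(1) = 6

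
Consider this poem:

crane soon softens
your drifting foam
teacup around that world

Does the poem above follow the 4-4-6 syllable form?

Line 1: crane (1), soon (1), softens (2) → 4 ✓
Line 2: your (1), drifting (2), foam (1) → 4 ✓
Line 3: teacup (2), around (2), that (1), world (1) → 6 ✓

Yes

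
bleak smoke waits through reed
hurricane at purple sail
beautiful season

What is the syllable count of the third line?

The third line: beautiful (3), season (2) → 5

5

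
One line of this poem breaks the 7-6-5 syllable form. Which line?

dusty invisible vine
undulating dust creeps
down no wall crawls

Line 1: "dusty invisible vine": 2+4+1 = 7 ✓
Line 2: "undulating dust creeps": 4+1+1 = 6 ✓
Line 3: "down no wall crawls": 1+1+1+1 = 4 (expected 5)

The third line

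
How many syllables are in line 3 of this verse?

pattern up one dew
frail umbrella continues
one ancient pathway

Line 3: one(1) + ancient(2) + pathway(2) = 5

5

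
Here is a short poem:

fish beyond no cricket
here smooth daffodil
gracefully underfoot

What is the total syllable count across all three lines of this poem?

17

Line 1: "fish beyond no cricket": 1+2+1+2 = 6
Line 2: "here smooth daffodil": 1+1+3 = 5
Line 3: "gracefully underfoot": 3+3 = 6
Total: 6 + 5 + 6 = 17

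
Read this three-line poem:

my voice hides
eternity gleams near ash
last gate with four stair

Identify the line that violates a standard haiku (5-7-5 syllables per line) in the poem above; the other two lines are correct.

Line 1

Line 1: my (1), voice (1), hides (1) → 3 (expected 5)
Line 2: eternity (4), gleams (1), near (1), ash (1) → 7 ✓
Line 3: last (1), gate (1), with (1), four (1), stair (1) → 5 ✓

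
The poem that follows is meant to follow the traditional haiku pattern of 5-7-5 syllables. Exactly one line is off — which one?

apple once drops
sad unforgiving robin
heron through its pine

Line 1: "apple once drops": 2+1+1 = 4 (expected 5)
Line 2: "sad unforgiving robin": 1+4+2 = 7 ✓
Line 3: "heron through its pine": 2+1+1+1 = 5 ✓

The first line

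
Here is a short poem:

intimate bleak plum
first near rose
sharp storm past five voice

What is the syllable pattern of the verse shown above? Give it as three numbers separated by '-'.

Line 1: "intimate bleak plum": 3+1+1 = 5
Line 2: "first near rose": 1+1+1 = 3
Line 3: "sharp storm past five voice": 1+1+1+1+1 = 5

5-3-5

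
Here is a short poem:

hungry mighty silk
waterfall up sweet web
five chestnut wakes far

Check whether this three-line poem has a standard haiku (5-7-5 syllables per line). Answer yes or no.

No

Line 1: hungry (2), mighty (2), silk (1) → 5 ✓
Line 2: waterfall (3), up (1), sweet (1), web (1) → 6 (expected 7)
Line 3: five (1), chestnut (2), wakes (1), far (1) → 5 ✓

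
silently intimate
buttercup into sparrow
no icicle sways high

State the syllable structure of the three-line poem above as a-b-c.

Line 1: "silently intimate": 3+3 = 6
Line 2: "buttercup into sparrow": 3+2+2 = 7
Line 3: "no icicle sways high": 1+3+1+1 = 6

6-7-6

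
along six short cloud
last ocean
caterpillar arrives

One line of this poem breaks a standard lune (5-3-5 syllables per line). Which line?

Line 1: along (2), six (1), short (1), cloud (1) → 5 ✓
Line 2: last (1), ocean (2) → 3 ✓
Line 3: caterpillar (4), arrives (2) → 6 (expected 5)

The third line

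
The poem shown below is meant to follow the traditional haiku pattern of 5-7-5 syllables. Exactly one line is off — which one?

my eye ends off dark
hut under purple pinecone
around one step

Line 1: my (1), eye (1), ends (1), off (1), dark (1) → 5 ✓
Line 2: hut (1), under (2), purple (2), pinecone (2) → 7 ✓
Line 3: around (2), one (1), step (1) → 4 (expected 5)

Line 3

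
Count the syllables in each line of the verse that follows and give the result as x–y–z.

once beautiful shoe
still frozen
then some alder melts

Line 1: "once beautiful shoe": 1+3+1 = 5
Line 2: "still frozen": 1+2 = 3
Line 3: "then some alder melts": 1+1+2+1 = 5

5–3–5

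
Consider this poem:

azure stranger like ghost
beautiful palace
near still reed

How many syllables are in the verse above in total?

14

Line 1: "azure stranger like ghost": 2+2+1+1 = 6
Line 2: "beautiful palace": 3+2 = 5
Line 3: "near still reed": 1+1+1 = 3
Total: 6 + 5 + 3 = 14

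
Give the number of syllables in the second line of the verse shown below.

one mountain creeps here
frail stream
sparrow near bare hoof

2

The second line: "frail stream": 1+1 = 2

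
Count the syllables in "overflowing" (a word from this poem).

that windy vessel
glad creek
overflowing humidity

4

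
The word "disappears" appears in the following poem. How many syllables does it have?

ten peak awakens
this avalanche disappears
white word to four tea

"disappears" has 3 syllables.

3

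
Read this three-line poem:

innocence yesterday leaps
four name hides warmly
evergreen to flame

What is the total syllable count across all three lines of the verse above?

Line 1: innocence(3) + yesterday(3) + leaps(1) = 7
Line 2: four(1) + name(1) + hides(1) + warmly(2) = 5
Line 3: evergreen(3) + to(1) + flame(1) = 5
Total: 7 + 5 + 5 = 17

17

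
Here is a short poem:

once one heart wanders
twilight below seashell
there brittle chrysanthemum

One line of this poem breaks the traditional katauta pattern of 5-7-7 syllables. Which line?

Line 1: "once one heart wanders": 1+1+1+2 = 5 ✓
Line 2: "twilight below seashell": 2+2+2 = 6 (expected 7)
Line 3: "there brittle chrysanthemum": 1+2+4 = 7 ✓

Line 2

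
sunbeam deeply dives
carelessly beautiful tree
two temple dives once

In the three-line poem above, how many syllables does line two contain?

Line two: carelessly (3), beautiful (3), tree (1) → 7

7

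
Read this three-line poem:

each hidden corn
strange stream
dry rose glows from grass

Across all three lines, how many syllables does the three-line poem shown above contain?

11

Line 1: "each hidden corn": 1+2+1 = 4
Line 2: "strange stream": 1+1 = 2
Line 3: "dry rose glows from grass": 1+1+1+1+1 = 5
Total: 4 + 2 + 5 = 11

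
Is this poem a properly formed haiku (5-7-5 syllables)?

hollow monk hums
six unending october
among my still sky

Line 1: "hollow monk hums": 2+1+1 = 4 (expected 5)
Line 2: "six unending october": 1+3+3 = 7 ✓
Line 3: "among my still sky": 2+1+1+1 = 5 ✓

No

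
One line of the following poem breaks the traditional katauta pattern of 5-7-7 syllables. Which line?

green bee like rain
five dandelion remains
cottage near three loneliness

Line 1: green (1), bee (1), like (1), rain (1) → 4 (expected 5)
Line 2: five (1), dandelion (4), remains (2) → 7 ✓
Line 3: cottage (2), near (1), three (1), loneliness (3) → 7 ✓

Line 1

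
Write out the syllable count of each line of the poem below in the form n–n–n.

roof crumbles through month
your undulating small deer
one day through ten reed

Line 1: "roof crumbles through month": 1+2+1+1 = 5
Line 2: "your undulating small deer": 1+4+1+1 = 7
Line 3: "one day through ten reed": 1+1+1+1+1 = 5

5–7–5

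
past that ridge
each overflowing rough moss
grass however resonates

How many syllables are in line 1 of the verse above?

Line 1: "past that ridge": 1+1+1 = 3

3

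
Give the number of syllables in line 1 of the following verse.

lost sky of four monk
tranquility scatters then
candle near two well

5

Line 1: "lost sky of four monk": 1+1+1+1+1 = 5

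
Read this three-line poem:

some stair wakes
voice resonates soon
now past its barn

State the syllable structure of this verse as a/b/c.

Line 1: some(1) + stair(1) + wakes(1) = 3
Line 2: voice(1) + resonates(3) + soon(1) = 5
Line 3: now(1) + past(1) + its(1) + barn(1) = 4

3/5/4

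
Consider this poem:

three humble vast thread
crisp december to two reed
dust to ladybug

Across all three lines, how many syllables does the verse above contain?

17

Line 1: "three humble vast thread": 1+2+1+1 = 5
Line 2: "crisp december to two reed": 1+3+1+1+1 = 7
Line 3: "dust to ladybug": 1+1+3 = 5
Total: 5 + 7 + 5 = 17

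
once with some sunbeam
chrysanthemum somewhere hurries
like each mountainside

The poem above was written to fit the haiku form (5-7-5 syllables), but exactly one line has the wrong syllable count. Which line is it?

Line 2

Line 1: "once with some sunbeam": 1+1+1+2 = 5 ✓
Line 2: "chrysanthemum somewhere hurries": 4+2+2 = 8 (expected 7)
Line 3: "like each mountainside": 1+1+3 = 5 ✓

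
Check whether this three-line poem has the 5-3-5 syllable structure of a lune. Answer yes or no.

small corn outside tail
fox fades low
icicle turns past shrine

Line 1: small (1), corn (1), outside (2), tail (1) → 5 ✓
Line 2: fox (1), fades (1), low (1) → 3 ✓
Line 3: icicle (3), turns (1), past (1), shrine (1) → 6 (expected 5)

No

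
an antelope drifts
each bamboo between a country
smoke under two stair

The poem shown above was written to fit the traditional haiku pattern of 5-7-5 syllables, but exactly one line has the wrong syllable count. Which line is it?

The second line

Line 1: an(1) + antelope(3) + drifts(1) = 5 ✓
Line 2: each(1) + bamboo(2) + between(2) + a(1) + country(2) = 8 (expected 7)
Line 3: smoke(1) + under(2) + two(1) + stair(1) = 5 ✓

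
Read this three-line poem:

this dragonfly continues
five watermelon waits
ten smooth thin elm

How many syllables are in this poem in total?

17

Line 1: this(1) + dragonfly(3) + continues(3) = 7
Line 2: five(1) + watermelon(4) + waits(1) = 6
Line 3: ten(1) + smooth(1) + thin(1) + elm(1) = 4
Total: 7 + 6 + 4 = 17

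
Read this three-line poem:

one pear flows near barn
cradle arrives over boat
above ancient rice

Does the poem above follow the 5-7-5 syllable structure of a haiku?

Yes

Line 1: one(1) + pear(1) + flows(1) + near(1) + barn(1) = 5 ✓
Line 2: cradle(2) + arrives(2) + over(2) + boat(1) = 7 ✓
Line 3: above(2) + ancient(2) + rice(1) = 5 ✓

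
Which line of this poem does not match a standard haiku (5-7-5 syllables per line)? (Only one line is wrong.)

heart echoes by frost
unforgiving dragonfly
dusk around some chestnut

Line 3

Line 1: "heart echoes by frost": 1+2+1+1 = 5 ✓
Line 2: "unforgiving dragonfly": 4+3 = 7 ✓
Line 3: "dusk around some chestnut": 1+2+1+2 = 6 (expected 5)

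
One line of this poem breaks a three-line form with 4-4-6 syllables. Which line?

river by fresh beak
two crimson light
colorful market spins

The first line

Line 1: river(2) + by(1) + fresh(1) + beak(1) = 5 (expected 4)
Line 2: two(1) + crimson(2) + light(1) = 4 ✓
Line 3: colorful(3) + market(2) + spins(1) = 6 ✓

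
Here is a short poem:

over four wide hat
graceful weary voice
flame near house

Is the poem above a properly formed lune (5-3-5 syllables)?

No

Line 1: over (2), four (1), wide (1), hat (1) → 5 ✓
Line 2: graceful (2), weary (2), voice (1) → 5 (expected 3)
Line 3: flame (1), near (1), house (1) → 3 (expected 5)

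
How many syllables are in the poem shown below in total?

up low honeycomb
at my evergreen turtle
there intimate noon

17

Line 1: "up low honeycomb": 1+1+3 = 5
Line 2: "at my evergreen turtle": 1+1+3+2 = 7
Line 3: "there intimate noon": 1+3+1 = 5
Total: 5 + 7 + 5 = 17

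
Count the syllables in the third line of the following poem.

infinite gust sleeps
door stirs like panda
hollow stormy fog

The third line: "hollow stormy fog": 2+2+1 = 5

5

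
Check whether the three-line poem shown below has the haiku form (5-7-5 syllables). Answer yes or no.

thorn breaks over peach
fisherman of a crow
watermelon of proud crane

Line 1: "thorn breaks over peach": 1+1+2+1 = 5 ✓
Line 2: "fisherman of a crow": 3+1+1+1 = 6 (expected 7)
Line 3: "watermelon of proud crane": 4+1+1+1 = 7 (expected 5)

No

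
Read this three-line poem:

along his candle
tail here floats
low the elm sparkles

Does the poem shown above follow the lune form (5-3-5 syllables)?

Yes

Line 1: "along his candle": 2+1+2 = 5 ✓
Line 2: "tail here floats": 1+1+1 = 3 ✓
Line 3: "low the elm sparkles": 1+1+1+2 = 5 ✓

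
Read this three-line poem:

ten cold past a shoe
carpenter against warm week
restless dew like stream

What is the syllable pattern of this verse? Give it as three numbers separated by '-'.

5-7-5

Line 1: "ten cold past a shoe": 1+1+1+1+1 = 5
Line 2: "carpenter against warm week": 3+2+1+1 = 7
Line 3: "restless dew like stream": 2+1+1+1 = 5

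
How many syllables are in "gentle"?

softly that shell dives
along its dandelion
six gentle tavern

"gentle" has 2 syllables.

2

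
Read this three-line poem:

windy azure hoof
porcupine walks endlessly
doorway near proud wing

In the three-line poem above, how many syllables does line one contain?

Line one: windy (2), azure (2), hoof (1) → 5

5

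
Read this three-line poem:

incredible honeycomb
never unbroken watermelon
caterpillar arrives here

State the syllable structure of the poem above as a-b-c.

Line 1: incredible(4) + honeycomb(3) = 7
Line 2: never(2) + unbroken(3) + watermelon(4) = 9
Line 3: caterpillar(4) + arrives(2) + here(1) = 7

7-9-7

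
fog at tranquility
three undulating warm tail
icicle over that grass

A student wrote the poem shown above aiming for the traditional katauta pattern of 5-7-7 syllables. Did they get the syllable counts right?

No

Line 1: fog (1), at (1), tranquility (4) → 6 (expected 5)
Line 2: three (1), undulating (4), warm (1), tail (1) → 7 ✓
Line 3: icicle (3), over (2), that (1), grass (1) → 7 ✓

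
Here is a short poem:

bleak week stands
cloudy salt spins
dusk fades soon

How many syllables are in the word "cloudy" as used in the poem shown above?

2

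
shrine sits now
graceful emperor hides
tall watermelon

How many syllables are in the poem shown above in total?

14

Line 1: shrine(1) + sits(1) + now(1) = 3
Line 2: graceful(2) + emperor(3) + hides(1) = 6
Line 3: tall(1) + watermelon(4) = 5
Total: 3 + 6 + 5 = 14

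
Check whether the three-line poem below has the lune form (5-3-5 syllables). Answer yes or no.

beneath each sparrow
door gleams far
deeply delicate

Line 1: beneath(2) + each(1) + sparrow(2) = 5 ✓
Line 2: door(1) + gleams(1) + far(1) = 3 ✓
Line 3: deeply(2) + delicate(3) = 5 ✓

Yes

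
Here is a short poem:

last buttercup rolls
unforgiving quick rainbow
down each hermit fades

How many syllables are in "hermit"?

2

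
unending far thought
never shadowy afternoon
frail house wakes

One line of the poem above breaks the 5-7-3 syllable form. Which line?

Line 1: "unending far thought": 3+1+1 = 5 ✓
Line 2: "never shadowy afternoon": 2+3+3 = 8 (expected 7)
Line 3: "frail house wakes": 1+1+1 = 3 ✓

Line 2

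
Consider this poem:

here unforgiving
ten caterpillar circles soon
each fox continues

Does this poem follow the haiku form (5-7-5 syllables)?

Line 1: here (1), unforgiving (4) → 5 ✓
Line 2: ten (1), caterpillar (4), circles (2), soon (1) → 8 (expected 7)
Line 3: each (1), fox (1), continues (3) → 5 ✓

No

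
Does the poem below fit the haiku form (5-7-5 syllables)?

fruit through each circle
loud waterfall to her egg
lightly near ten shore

Line 1: fruit(1) + through(1) + each(1) + circle(2) = 5 ✓
Line 2: loud(1) + waterfall(3) + to(1) + her(1) + egg(1) = 7 ✓
Line 3: lightly(2) + near(1) + ten(1) + shore(1) = 5 ✓

Yes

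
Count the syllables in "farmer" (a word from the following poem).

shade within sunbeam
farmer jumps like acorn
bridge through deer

2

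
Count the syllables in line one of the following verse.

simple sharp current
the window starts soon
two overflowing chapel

5

Line one: "simple sharp current": 2+1+2 = 5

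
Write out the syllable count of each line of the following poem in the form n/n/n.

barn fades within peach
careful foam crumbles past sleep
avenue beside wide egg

5/7/7

Line 1: barn(1) + fades(1) + within(2) + peach(1) = 5
Line 2: careful(2) + foam(1) + crumbles(2) + past(1) + sleep(1) = 7
Line 3: avenue(3) + beside(2) + wide(1) + egg(1) = 7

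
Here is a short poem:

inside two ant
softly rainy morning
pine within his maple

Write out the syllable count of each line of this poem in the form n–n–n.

4–6–6

Line 1: inside(2) + two(1) + ant(1) = 4
Line 2: softly(2) + rainy(2) + morning(2) = 6
Line 3: pine(1) + within(2) + his(1) + maple(2) = 6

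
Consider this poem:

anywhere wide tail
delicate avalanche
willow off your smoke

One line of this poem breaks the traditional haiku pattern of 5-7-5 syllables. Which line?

Line 1: "anywhere wide tail": 3+1+1 = 5 ✓
Line 2: "delicate avalanche": 3+3 = 6 (expected 7)
Line 3: "willow off your smoke": 2+1+1+1 = 5 ✓

The second line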